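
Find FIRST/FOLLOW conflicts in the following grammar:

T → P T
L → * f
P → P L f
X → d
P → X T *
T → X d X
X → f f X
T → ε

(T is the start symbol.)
No FIRST/FOLLOW conflicts.

A FIRST/FOLLOW conflict occurs when a non-terminal N has a nullable alternative N → β (β ⇒* ε) and another alternative N → α with FIRST(α) ∩ FOLLOW(N) ≠ ∅: on such a lookahead the parser cannot decide between expanding α and letting N vanish via β.

Nullable non-terminals: T.
FIRST sets used below: FIRST(P) = { 'd', 'f' }, FIRST(X) = { 'd', 'f' }

T: nullable alternative(s) T → ε; FOLLOW(T) = { $, '*' }
  T → P T: FIRST \ {ε} = { 'd', 'f' } — disjoint from FOLLOW(T)
  T → X d X: FIRST \ {ε} = { 'd', 'f' } — disjoint from FOLLOW(T)
  T → ε: FIRST \ {ε} = { } — this is the only nullable alternative, skip

L, P, X have no nullable alternative, so no FIRST/FOLLOW check is needed there.

No FIRST/FOLLOW conflicts found.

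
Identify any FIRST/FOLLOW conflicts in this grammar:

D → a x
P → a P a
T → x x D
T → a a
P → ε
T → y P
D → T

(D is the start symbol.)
Yes. P → a P a with FOLLOW(P) on { 'a' }

A FIRST/FOLLOW conflict occurs when a non-terminal N has a nullable alternative N → β (β ⇒* ε) and another alternative N → α with FIRST(α) ∩ FOLLOW(N) ≠ ∅: on such a lookahead the parser cannot decide between expanding α and letting N vanish via β.

Nullable non-terminals: P.

P: nullable alternative(s) P → ε; FOLLOW(P) = { $, 'a' }
  P → a P a: FIRST \ {ε} = { 'a' } — overlaps FOLLOW(P) on { 'a' }: CONFLICT
  P → ε: FIRST \ {ε} = { } — this is the only nullable alternative, skip

D, T have no nullable alternative, so no FIRST/FOLLOW check is needed there.

So the grammar has 1 FIRST/FOLLOW conflict (marked CONFLICT above).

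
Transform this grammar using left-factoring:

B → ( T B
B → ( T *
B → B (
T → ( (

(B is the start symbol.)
Left-factoring transforms A → αβ₁ | αβ₂ into A → αA' and A' → β₁ | β₂
(α is the longest common prefix among the alternatives). Repeat until
no nonterminal has two alternatives with a common prefix.

Round 1: B has alternatives sharing prefix '( T'. Introduce B': B → ( T B'
  Add: B' → B
  Add: B' → *

No remaining common prefixes — done.

Resulting grammar:
B → ( T B'
B' → B
B' → *
B → B (
T → ( (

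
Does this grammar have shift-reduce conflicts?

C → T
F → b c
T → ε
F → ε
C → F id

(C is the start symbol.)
Yes — I0: [F → .] vs [F → . b c]

Augment with C' → C and build the canonical LR(0) collection (I0 = CLOSURE({[C' → . C]}), then GOTO on every symbol after a dot until no new states appear). It has 7 states:
  I0: { [C → . F id], [C → . T], [C' → . C], [F → . b c], [F → .], [T → .] }  — shift, 2 reduces
  I1: { [C' → C .] }  — accept
  I2: { [C → F . id] }  — shift
  I3: { [C → T .] }  — reduce
  I4: { [F → b . c] }  — shift
  I5: { [F → b c .] }  — reduce
  I6: { [C → F id .] }  — reduce

I0 contains reduce items [F → .], [T → .] and shift item [F → . b c] — shift-reduce conflict.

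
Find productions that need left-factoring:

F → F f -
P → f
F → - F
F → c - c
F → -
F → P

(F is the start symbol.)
Left-factoring is needed when two productions for the same non-terminal
share a common prefix on the right-hand side.

Productions for F:
  F → F f -
  F → - F
  F → c - c
  F → -
  F → P

Found common prefix '-' in productions for F

Answer: Yes, F has productions with common prefix '-'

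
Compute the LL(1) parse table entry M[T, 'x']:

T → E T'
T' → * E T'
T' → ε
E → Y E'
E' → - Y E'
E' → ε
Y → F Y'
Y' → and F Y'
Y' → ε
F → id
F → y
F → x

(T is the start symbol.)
T → E T'

To find M[T, 'x'], we find productions for T where 'x' is in the predict set (PREDICT(N → α) = (FIRST(α) \ {ε}) ∪ (FOLLOW(N) if α ⇒* ε)).

Relevant sets:
  FIRST(E) = { 'id', 'x', 'y' }

T → E T': PREDICT = { 'id', 'x', 'y' }
  'x' is in predict set, so this production goes in M[T, 'x']

M[T, 'x'] = T → E T'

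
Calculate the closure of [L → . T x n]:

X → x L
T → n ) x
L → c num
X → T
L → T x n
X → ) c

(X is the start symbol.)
{ [L → . T x n], [T → . n ) x] }

To compute CLOSURE, for each item [A → α.Bβ] where B is a non-terminal, add [B → .γ] for all productions B → γ; repeat for the newly added items until nothing changes.

Start with: [L → . T x n]
  [L → . T x n] has the dot before T: add [T → . n ) x]
No further items can be added.

CLOSURE = { [L → . T x n], [T → . n ) x] }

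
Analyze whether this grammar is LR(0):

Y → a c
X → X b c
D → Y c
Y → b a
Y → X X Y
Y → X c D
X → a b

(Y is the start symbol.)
Yes, the grammar is LR(0)

A grammar is LR(0) if no state in the canonical LR(0) collection has:
  - both a shift item (dot before a terminal) and a complete item (shift-reduce conflict), or
  - two or more complete items (reduce-reduce conflict; the accept item [Y' → Y .] counts as a complete item here).

Augment with Y' → Y and build the canonical LR(0) collection (I0 = CLOSURE({[Y' → . Y]}), then GOTO on every symbol after a dot until no new states appear). It has 18 states:
  I0: { [X → . X b c], [X → . a b], [Y → . X X Y], [Y → . X c D], [Y → . a c], [Y → . b a], [Y' → . Y] }  — shift
  I1: { [X → . X b c], [X → . a b], [X → X . b c], [Y → X . X Y], [Y → X . c D] }  — shift
  I2: { [Y' → Y .] }  — accept
  I3: { [X → a . b], [Y → a . c] }  — shift
  I4: { [Y → b . a] }  — shift
  I5: { [Y → b a .] }  — reduce
  I6: { [X → a b .] }  — reduce
  I7: { [Y → a c .] }  — reduce
  I8: { [X → . X b c], [X → . a b], [X → X . b c], [Y → . X X Y], [Y → . X c D], [Y → . a c], [Y → . b a], [Y → X X . Y] }  — shift
  I9: { [X → a . b] }  — shift
  I10: { [X → X b . c] }  — shift
  I11: { [D → . Y c], [X → . X b c], [X → . a b], [Y → . X X Y], [Y → . X c D], [Y → . a c], [Y → . b a], [Y → X c . D] }  — shift
  I12: { [Y → X c D .] }  — reduce
  I13: { [D → Y . c] }  — shift
  I14: { [D → Y c .] }  — reduce
  I15: { [X → X b c .] }  — reduce
  I16: { [Y → X X Y .] }  — reduce
  I17: { [X → X b . c], [Y → b . a] }  — shift

Every state is either a pure shift/goto state or contains exactly one complete item and nothing to shift — no conflicts. The grammar is LR(0).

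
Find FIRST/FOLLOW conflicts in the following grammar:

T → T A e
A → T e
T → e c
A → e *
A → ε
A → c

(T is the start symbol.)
Yes. A → T e with FOLLOW(A) on { 'e' }; A → e '*' with FOLLOW(A) on { 'e' }

A FIRST/FOLLOW conflict occurs when a non-terminal N has a nullable alternative N → β (β ⇒* ε) and another alternative N → α with FIRST(α) ∩ FOLLOW(N) ≠ ∅: on such a lookahead the parser cannot decide between expanding α and letting N vanish via β.

Nullable non-terminals: A.
FIRST sets used below: FIRST(T) = { 'e' }

A: nullable alternative(s) A → ε; FOLLOW(A) = { 'e' }
  A → T e: FIRST \ {ε} = { 'e' } — overlaps FOLLOW(A) on { 'e' }: CONFLICT
  A → e *: FIRST \ {ε} = { 'e' } — overlaps FOLLOW(A) on { 'e' }: CONFLICT
  A → ε: FIRST \ {ε} = { } — this is the only nullable alternative, skip
  A → c: FIRST \ {ε} = { 'c' } — disjoint from FOLLOW(A)

T has no nullable alternative, so no FIRST/FOLLOW check is needed there.

So the grammar has 2 FIRST/FOLLOW conflicts (marked CONFLICT above).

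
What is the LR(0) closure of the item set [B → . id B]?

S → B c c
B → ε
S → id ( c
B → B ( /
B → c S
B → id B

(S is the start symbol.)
To compute CLOSURE, for each item [A → α.Bβ] where B is a non-terminal, add [B → .γ] for all productions B → γ; repeat for the newly added items until nothing changes.

Start with: [B → . id B]
The dot precedes the terminal id, so nothing is added.

CLOSURE = { [B → . id B] }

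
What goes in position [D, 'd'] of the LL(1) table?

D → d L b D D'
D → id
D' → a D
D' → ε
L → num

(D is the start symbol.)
D → d L b D D'

To find M[D, 'd'], we find productions for D where 'd' is in the predict set (PREDICT(N → α) = (FIRST(α) \ {ε}) ∪ (FOLLOW(N) if α ⇒* ε)).

D → d L b D D': PREDICT = { 'd' }
  'd' is in predict set, so this production goes in M[D, 'd']
D → id: PREDICT = { 'id' }

M[D, 'd'] = D → d L b D D'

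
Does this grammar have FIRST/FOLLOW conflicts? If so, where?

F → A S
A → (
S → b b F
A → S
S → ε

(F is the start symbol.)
Yes. S → b b F with FOLLOW(S) on { 'b' }

A FIRST/FOLLOW conflict occurs when a non-terminal N has a nullable alternative N → β (β ⇒* ε) and another alternative N → α with FIRST(α) ∩ FOLLOW(N) ≠ ∅: on such a lookahead the parser cannot decide between expanding α and letting N vanish via β.

Nullable non-terminals: A, F, S.
FIRST sets used below: FIRST(S) = { 'b', ε }

A: nullable alternative(s) A → S; FOLLOW(A) = { $, 'b' }
  A → (: FIRST \ {ε} = { '(' } — disjoint from FOLLOW(A)
  A → S: FIRST \ {ε} = { 'b' } — this is the only nullable alternative, skip
F has a nullable alternative but only one production, so nothing to check.

S: nullable alternative(s) S → ε; FOLLOW(S) = { $, 'b' }
  S → b b F: FIRST \ {ε} = { 'b' } — overlaps FOLLOW(S) on { 'b' }: CONFLICT
  S → ε: FIRST \ {ε} = { } — this is the only nullable alternative, skip

So the grammar has 1 FIRST/FOLLOW conflict (marked CONFLICT above).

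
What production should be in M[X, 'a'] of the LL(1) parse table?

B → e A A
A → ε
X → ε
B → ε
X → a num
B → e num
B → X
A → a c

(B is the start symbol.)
X → a num

To find M[X, 'a'], we find productions for X where 'a' is in the predict set (PREDICT(N → α) = (FIRST(α) \ {ε}) ∪ (FOLLOW(N) if α ⇒* ε)).

Relevant sets:
  FOLLOW(X) = { $ }

X → ε: PREDICT = { $ }
X → a num: PREDICT = { 'a' }
  'a' is in predict set, so this production goes in M[X, 'a']

M[X, 'a'] = X → a num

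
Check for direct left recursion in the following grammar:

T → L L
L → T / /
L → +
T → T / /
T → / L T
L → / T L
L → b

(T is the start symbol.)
T → L L: starts with L
L → T / /: starts with T
L → +: starts with '+'
T → T / /: LEFT RECURSIVE (starts with T)
T → / L T: starts with '/'
L → / T L: starts with '/'
L → b: starts with b

The grammar has direct left recursion on: T.

Answer: Yes, T is left-recursive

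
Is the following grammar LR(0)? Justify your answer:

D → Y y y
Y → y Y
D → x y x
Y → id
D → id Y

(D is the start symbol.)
Augment with D' → D and build the canonical LR(0) collection (I0 = CLOSURE({[D' → . D]}), then GOTO on every symbol after a dot until no new states appear). It has 13 states:
  I0: { [D → . Y y y], [D → . id Y], [D → . x y x], [D' → . D], [Y → . id], [Y → . y Y] }  — shift
  I1: { [D' → D .] }  — accept
  I2: { [D → Y . y y] }  — shift
  I3: { [D → id . Y], [Y → . id], [Y → . y Y], [Y → id .] }  — shift, reduce
  I4: { [D → x . y x] }  — shift
  I5: { [Y → . id], [Y → . y Y], [Y → y . Y] }  — shift
  I6: { [Y → y Y .] }  — reduce
  I7: { [Y → id .] }  — reduce
  I8: { [D → x y . x] }  — shift
  I9: { [D → x y x .] }  — reduce
  I10: { [D → id Y .] }  — reduce
  I11: { [D → Y y . y] }  — shift
  I12: { [D → Y y y .] }  — reduce

Conflict in state I3:
  Shift-reduce conflict between [Y → id .] and [Y → . id]
So the grammar is NOT LR(0).

Answer: No. Shift-reduce conflict between [Y → id .] and [Y → . id]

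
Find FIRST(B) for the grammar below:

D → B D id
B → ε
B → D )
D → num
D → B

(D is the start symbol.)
{ ')', 'id', 'num', ε }

To compute FIRST(B), examine every production with B on the left-hand side, reading each right-hand side left to right until a non-nullable symbol is reached.

FIRST sets of the other non-terminals involved (by the same procedure, iterated to a fixed point):
  FIRST(D) = { ')', 'id', 'num', ε }

From B → ε:
  - ε-production, so ε ∈ FIRST(B)
From B → D ):
  - D is a non-terminal: add FIRST(D) \ {ε} = { ')', 'id', 'num' }
    D is nullable, so continue to the next symbol
  - ')' is a terminal: add ')' and stop

Collecting: FIRST(B) = { ')', 'id', 'num', ε }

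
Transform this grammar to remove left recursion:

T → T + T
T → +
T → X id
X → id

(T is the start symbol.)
T is directly left-recursive. The standard transformation for
  A → A α₁ | ... | A α_m | β₁ | ... | β_n
is
  A  → β₁ A' | ... | β_n A'
  A' → α₁ A' | ... | α_m A' | ε

T → + becomes T → + T'
T → X id becomes T → X id T'
T → T + T becomes T' → + T T'
Add T' → ε

Productions for other non-terminals are unchanged:
  X → id

Resulting grammar:
T → + T'
T → X id T'
T' → + T T'
T' → ε
X → id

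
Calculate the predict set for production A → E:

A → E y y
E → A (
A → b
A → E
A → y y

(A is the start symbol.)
{ 'b', 'y' }

PREDICT(A → E) = (FIRST(RHS) \ {ε}) ∪ (FOLLOW(A) if ε ∈ FIRST(RHS), i.e. RHS ⇒* ε)
FIRST(E) = { 'b', 'y' }
FIRST(E) = { 'b', 'y' }
ε ∉ FIRST(E), so FOLLOW(A) is not added.
PREDICT(A → E) = { 'b', 'y' }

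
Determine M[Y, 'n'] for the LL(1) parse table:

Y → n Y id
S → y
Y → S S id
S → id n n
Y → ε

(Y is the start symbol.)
To find M[Y, 'n'], we find productions for Y where 'n' is in the predict set (PREDICT(N → α) = (FIRST(α) \ {ε}) ∪ (FOLLOW(N) if α ⇒* ε)).

Relevant sets:
  FIRST(S) = { 'id', 'y' }
  FOLLOW(Y) = { $, 'id' }

Y → n Y id: PREDICT = { 'n' }
  'n' is in predict set, so this production goes in M[Y, 'n']
Y → S S id: PREDICT = { 'id', 'y' }
Y → ε: PREDICT = { $, 'id' }

M[Y, 'n'] = Y → n Y id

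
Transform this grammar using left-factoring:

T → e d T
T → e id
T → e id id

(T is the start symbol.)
T → e T'
T' → d T
T' → id T''
T'' → ε
T'' → id

Left-factoring transforms A → αβ₁ | αβ₂ into A → αA' and A' → β₁ | β₂
(α is the longest common prefix among the alternatives). Repeat until
no nonterminal has two alternatives with a common prefix.

Round 1: T has alternatives sharing prefix 'e'. Introduce T': T → e T'
  Add: T' → d T
  Add: T' → id
  Add: T' → id id

Round 2: T' has alternatives sharing prefix 'id'. Introduce T'': T' → id T''
  Add: T'' → ε
  Add: T'' → id

No remaining common prefixes — done.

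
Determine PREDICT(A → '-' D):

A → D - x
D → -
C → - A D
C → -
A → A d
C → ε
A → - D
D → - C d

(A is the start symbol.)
{ '-' }

PREDICT(A → '-' D) = (FIRST(RHS) \ {ε}) ∪ (FOLLOW(A) if ε ∈ FIRST(RHS), i.e. RHS ⇒* ε)
FIRST('-' D) = { '-' }
ε ∉ FIRST('-' D), so FOLLOW(A) is not added.
PREDICT(A → '-' D) = { '-' }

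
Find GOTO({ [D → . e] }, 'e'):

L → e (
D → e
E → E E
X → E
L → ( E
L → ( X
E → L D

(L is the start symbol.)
{ [D → e .] }

GOTO(I, 'e') = CLOSURE({ [A → αX.β] : [A → α.Xβ] ∈ I, X = 'e' })

Items with dot before 'e', with the dot advanced:
  [D → . e] → [D → e .]
Closure adds nothing (no advanced item has the dot before a non-terminal).

GOTO = { [D → e .] }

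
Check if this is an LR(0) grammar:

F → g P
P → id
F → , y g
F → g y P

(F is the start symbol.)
Augment with F' → F and build the canonical LR(0) collection (I0 = CLOSURE({[F' → . F]}), then GOTO on every symbol after a dot until no new states appear). It has 10 states:
  I0: { [F → . , y g], [F → . g P], [F → . g y P], [F' → . F] }  — shift
  I1: { [F → , . y g] }  — shift
  I2: { [F' → F .] }  — accept
  I3: { [F → g . P], [F → g . y P], [P → . id] }  — shift
  I4: { [F → g P .] }  — reduce
  I5: { [P → id .] }  — reduce
  I6: { [F → g y . P], [P → . id] }  — shift
  I7: { [F → g y P .] }  — reduce
  I8: { [F → , y . g] }  — shift
  I9: { [F → , y g .] }  — reduce

Every state is either a pure shift/goto state or contains exactly one complete item and nothing to shift — no conflicts. The grammar is LR(0).

Answer: Yes, the grammar is LR(0)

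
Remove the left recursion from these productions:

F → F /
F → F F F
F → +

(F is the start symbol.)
F is directly left-recursive. The standard transformation for
  A → A α₁ | ... | A α_m | β₁ | ... | β_n
is
  A  → β₁ A' | ... | β_n A'
  A' → α₁ A' | ... | α_m A' | ε

F → + becomes F → + F'
F → F / becomes F' → / F'
F → F F F becomes F' → F F F'
Add F' → ε

Resulting grammar:
F → + F'
F' → / F'
F' → F F F'
F' → ε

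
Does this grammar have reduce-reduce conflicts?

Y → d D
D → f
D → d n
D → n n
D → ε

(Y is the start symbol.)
No reduce-reduce conflicts

A reduce-reduce conflict occurs when an LR(0) state has two complete items [A → α .] and [B → β .] — both call for a reduction, and with no lookahead the parser cannot choose between them.

Augment with Y' → Y and build the canonical LR(0) collection (I0 = CLOSURE({[Y' → . Y]}), then GOTO on every symbol after a dot until no new states appear). It has 9 states:
  I0: { [Y → . d D], [Y' → . Y] }  — shift
  I1: { [Y' → Y .] }  — accept
  I2: { [D → . d n], [D → . f], [D → . n n], [D → .], [Y → d . D] }  — shift, reduce
  I3: { [Y → d D .] }  — reduce
  I4: { [D → d . n] }  — shift
  I5: { [D → f .] }  — reduce
  I6: { [D → n . n] }  — shift
  I7: { [D → n n .] }  — reduce
  I8: { [D → d n .] }  — reduce

No state contains more than one complete item.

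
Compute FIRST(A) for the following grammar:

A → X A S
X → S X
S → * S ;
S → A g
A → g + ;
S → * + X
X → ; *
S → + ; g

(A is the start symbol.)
To compute FIRST(A), examine every production with A on the left-hand side, reading each right-hand side left to right until a non-nullable symbol is reached.

FIRST sets of the other non-terminals involved (by the same procedure, iterated to a fixed point):
  FIRST(X) = { '*', '+', ';', 'g' }

From A → X A S:
  - X is a non-terminal: add FIRST(X) \ {ε} = { '*', '+', ';', 'g' }
    X is not nullable, so stop
From A → g + ;:
  - g is a terminal: add 'g' and stop

Collecting: FIRST(A) = { '*', '+', ';', 'g' }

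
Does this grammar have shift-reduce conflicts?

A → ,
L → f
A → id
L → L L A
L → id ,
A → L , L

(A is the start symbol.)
Yes — I5: [A → id .] vs [L → id . ,]; I12: [A → , .] vs [L → . f]; I13: [A → L , L .] vs [L → . f]

A shift-reduce conflict occurs when an LR(0) state has both:
  - a complete (reduce) item [A → α .] (dot at the end), and
  - a shift item [B → β . c γ] (dot before a terminal).

Augment with A' → A and build the canonical LR(0) collection (I0 = CLOSURE({[A' → . A]}), then GOTO on every symbol after a dot until no new states appear). It has 14 states:
  I0: { [A → . ,], [A → . L , L], [A → . id], [A' → . A], [L → . L L A], [L → . f], [L → . id ,] }  — shift
  I1: { [A → , .] }  — reduce
  I2: { [A' → A .] }  — accept
  I3: { [A → L . , L], [L → . L L A], [L → . f], [L → . id ,], [L → L . L A] }  — shift
  I4: { [L → f .] }  — reduce
  I5: { [A → id .], [L → id . ,] }  — shift, reduce
  I6: { [L → id , .] }  — reduce
  I7: { [A → L , . L], [L → . L L A], [L → . f], [L → . id ,] }  — shift
  I8: { [A → . ,], [A → . L , L], [A → . id], [L → . L L A], [L → . f], [L → . id ,], [L → L . L A], [L → L L . A] }  — shift
  I9: { [L → id . ,] }  — shift
  I10: { [L → L L A .] }  — reduce
  I11: { [A → . ,], [A → . L , L], [A → . id], [A → L . , L], [L → . L L A], [L → . f], [L → . id ,], [L → L . L A], [L → L L . A] }  — shift
  I12: { [A → , .], [A → L , . L], [L → . L L A], [L → . f], [L → . id ,] }  — shift, reduce
  I13: { [A → L , L .], [L → . L L A], [L → . f], [L → . id ,], [L → L . L A] }  — shift, reduce

I5 contains reduce item [A → id .] and shift item [L → id . ,] — shift-reduce conflict.
I12 contains reduce item [A → , .] and shift items [L → . f], [L → . id ,] — shift-reduce conflict.
I13 contains reduce item [A → L , L .] and shift items [L → . f], [L → . id ,] — shift-reduce conflict.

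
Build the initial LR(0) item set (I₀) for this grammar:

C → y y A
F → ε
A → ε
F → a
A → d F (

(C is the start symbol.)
First, augment the grammar with C' → C
I₀ = CLOSURE({ [C' → . C] }):
  [C' → . C] has the dot before C: add [C → . y y A]
No further items can be added.

I₀ = { [C → . y y A], [C' → . C] }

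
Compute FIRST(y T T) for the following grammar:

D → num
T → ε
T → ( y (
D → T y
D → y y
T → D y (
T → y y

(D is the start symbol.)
To compute FIRST(y T T), process the symbols left to right:
Symbol y is a terminal. Add 'y' and stop.
FIRST(y T T) = { 'y' }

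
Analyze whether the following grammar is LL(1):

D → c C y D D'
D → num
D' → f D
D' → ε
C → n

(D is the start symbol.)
No. Predict set conflict for D': { 'f' }

A grammar is LL(1) if for each non-terminal N with multiple productions, the predict sets of those productions are pairwise disjoint, where PREDICT(N → α) = (FIRST(α) \ {ε}) ∪ (FOLLOW(N) if α ⇒* ε).

Relevant sets:
  FOLLOW(D') = { $, 'f' }

For D:
  PREDICT(D → c C y D D') = { 'c' }
  PREDICT(D → num) = { 'num' }
For D':
  PREDICT(D' → f D) = { 'f' }
  PREDICT(D' → ε) = { $, 'f' }
C has a single production, so nothing to check there.

Conflict found: Predict set conflict for D': { 'f' }
The grammar is NOT LL(1).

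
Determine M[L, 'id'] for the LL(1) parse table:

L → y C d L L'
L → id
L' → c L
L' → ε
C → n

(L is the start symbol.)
L → id

To find M[L, 'id'], we find productions for L where 'id' is in the predict set (PREDICT(N → α) = (FIRST(α) \ {ε}) ∪ (FOLLOW(N) if α ⇒* ε)).

L → y C d L L': PREDICT = { 'y' }
L → id: PREDICT = { 'id' }
  'id' is in predict set, so this production goes in M[L, 'id']

M[L, 'id'] = L → id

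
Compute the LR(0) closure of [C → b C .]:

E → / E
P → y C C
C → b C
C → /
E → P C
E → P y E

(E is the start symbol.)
{ [C → b C .] }

Start with: [C → b C .]
The dot is at the end, so nothing is added.

CLOSURE = { [C → b C .] }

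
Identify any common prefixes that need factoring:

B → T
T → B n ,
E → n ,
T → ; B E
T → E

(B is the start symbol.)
No, left-factoring is not needed

Left-factoring is needed when two productions for the same non-terminal
share a common prefix on the right-hand side.

Productions for T:
  T → B n ,
  T → ; B E
  T → E

No common prefixes found.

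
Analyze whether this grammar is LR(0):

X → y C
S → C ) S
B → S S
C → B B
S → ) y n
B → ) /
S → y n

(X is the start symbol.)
No. Shift-reduce conflict between [X → y C .] and [S → C . ) S]

A grammar is LR(0) if no state in the canonical LR(0) collection has:
  - both a shift item (dot before a terminal) and a complete item (shift-reduce conflict), or
  - two or more complete items (reduce-reduce conflict; the accept item [X' → X .] counts as a complete item here).

Augment with X' → X and build the canonical LR(0) collection (I0 = CLOSURE({[X' → . X]}), then GOTO on every symbol after a dot until no new states appear). It has 17 states:
  I0: { [X → . y C], [X' → . X] }  — shift
  I1: { [X' → X .] }  — accept
  I2: { [B → . ) /], [B → . S S], [C → . B B], [S → . ) y n], [S → . C ) S], [S → . y n], [X → y . C] }  — shift
  I3: { [B → ) . /], [S → ) . y n] }  — shift
  I4: { [B → . ) /], [B → . S S], [C → . B B], [C → B . B], [S → . ) y n], [S → . C ) S], [S → . y n] }  — shift
  I5: { [S → C . ) S], [X → y C .] }  — shift, reduce
  I6: { [B → . ) /], [B → . S S], [B → S . S], [C → . B B], [S → . ) y n], [S → . C ) S], [S → . y n] }  — shift
  I7: { [S → y . n] }  — shift
  I8: { [S → y n .] }  — reduce
  I9: { [S → C . ) S] }  — shift
  I10: { [B → . ) /], [B → . S S], [B → S . S], [B → S S .], [C → . B B], [S → . ) y n], [S → . C ) S], [S → . y n] }  — shift, reduce
  I11: { [B → . ) /], [B → . S S], [C → . B B], [S → . ) y n], [S → . C ) S], [S → . y n], [S → C ) . S] }  — shift
  I12: { [B → . ) /], [B → . S S], [B → S . S], [C → . B B], [S → . ) y n], [S → . C ) S], [S → . y n], [S → C ) S .] }  — shift, reduce
  I13: { [B → . ) /], [B → . S S], [C → . B B], [C → B . B], [C → B B .], [S → . ) y n], [S → . C ) S], [S → . y n] }  — shift, reduce
  I14: { [B → ) / .] }  — reduce
  I15: { [S → ) y . n] }  — shift
  I16: { [S → ) y n .] }  — reduce

Conflict in state I5:
  Shift-reduce conflict between [X → y C .] and [S → C . ) S]
So the grammar is NOT LR(0).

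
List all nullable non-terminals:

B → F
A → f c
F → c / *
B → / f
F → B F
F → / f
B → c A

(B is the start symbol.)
A non-terminal is nullable if it can derive ε (the empty string): either it has an ε-production, or it has a production whose right-hand side consists entirely of nullable non-terminals.

There are no ε-productions, so no non-terminal can derive ε.
No non-terminals are nullable.

Answer: None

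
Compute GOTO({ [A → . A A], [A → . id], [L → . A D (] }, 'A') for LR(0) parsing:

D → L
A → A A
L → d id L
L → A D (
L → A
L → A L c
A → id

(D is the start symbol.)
{ [A → . A A], [A → . id], [A → A . A], [D → . L], [L → . A D (], [L → . A L c], [L → . A], [L → . d id L], [L → A . D (] }

GOTO(I, 'A') = CLOSURE({ [A → αX.β] : [A → α.Xβ] ∈ I, X = 'A' })

Items with dot before 'A', with the dot advanced:
  [A → . A A] → [A → A . A]
  [L → . A D (] → [L → A . D (]
Closure of the advanced items:
  [A → A . A] has the dot before A: add [A → . A A], [A → . id]
  [L → A . D (] has the dot before D: add [D → . L]
  [D → . L] has the dot before L: add [L → . d id L], [L → . A D (], [L → . A], [L → . A L c]

GOTO = { [A → . A A], [A → . id], [A → A . A], [D → . L], [L → . A D (], [L → . A L c], [L → . A], [L → . d id L], [L → A . D (] }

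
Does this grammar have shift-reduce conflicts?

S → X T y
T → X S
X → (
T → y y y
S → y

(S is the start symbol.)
No shift-reduce conflicts

Augment with S' → S and build the canonical LR(0) collection (I0 = CLOSURE({[S' → . S]}), then GOTO on every symbol after a dot until no new states appear). It has 12 states:
  I0: { [S → . X T y], [S → . y], [S' → . S], [X → . (] }  — shift
  I1: { [X → ( .] }  — reduce
  I2: { [S' → S .] }  — accept
  I3: { [S → X . T y], [T → . X S], [T → . y y y], [X → . (] }  — shift
  I4: { [S → y .] }  — reduce
  I5: { [S → X T . y] }  — shift
  I6: { [S → . X T y], [S → . y], [T → X . S], [X → . (] }  — shift
  I7: { [T → y . y y] }  — shift
  I8: { [T → y y . y] }  — shift
  I9: { [T → y y y .] }  — reduce
  I10: { [T → X S .] }  — reduce
  I11: { [S → X T y .] }  — reduce

No state contains both a complete item and a shift item.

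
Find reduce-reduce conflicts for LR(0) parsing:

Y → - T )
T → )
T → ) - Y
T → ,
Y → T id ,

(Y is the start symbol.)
No reduce-reduce conflicts

Augment with Y' → Y and build the canonical LR(0) collection (I0 = CLOSURE({[Y' → . Y]}), then GOTO on every symbol after a dot until no new states appear). It has 12 states:
  I0: { [T → . ) - Y], [T → . )], [T → . ,], [Y → . - T )], [Y → . T id ,], [Y' → . Y] }  — shift
  I1: { [T → ) . - Y], [T → ) .] }  — shift, reduce
  I2: { [T → , .] }  — reduce
  I3: { [T → . ) - Y], [T → . )], [T → . ,], [Y → - . T )] }  — shift
  I4: { [Y → T . id ,] }  — shift
  I5: { [Y' → Y .] }  — accept
  I6: { [Y → T id . ,] }  — shift
  I7: { [Y → T id , .] }  — reduce
  I8: { [Y → - T . )] }  — shift
  I9: { [Y → - T ) .] }  — reduce
  I10: { [T → ) - . Y], [T → . ) - Y], [T → . )], [T → . ,], [Y → . - T )], [Y → . T id ,] }  — shift
  I11: { [T → ) - Y .] }  — reduce

No state contains more than one complete item.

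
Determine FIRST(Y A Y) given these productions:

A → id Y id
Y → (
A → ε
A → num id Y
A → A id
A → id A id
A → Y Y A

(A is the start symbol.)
FIRST sets of the non-terminals involved (from the grammar, by fixed-point iteration):
  FIRST(Y) = { '(' }

To compute FIRST(Y A Y), process the symbols left to right:
Symbol Y is a non-terminal. Add FIRST(Y) \ {ε} = { '(' }
Y is not nullable (ε ∉ FIRST(Y)), so stop here.
FIRST(Y A Y) = { '(' }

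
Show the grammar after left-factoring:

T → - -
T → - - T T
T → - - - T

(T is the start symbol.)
Left-factoring transforms A → αβ₁ | αβ₂ into A → αA' and A' → β₁ | β₂
(α is the longest common prefix among the alternatives). Repeat until
no nonterminal has two alternatives with a common prefix.

Round 1: T has alternatives sharing prefix '- -'. Introduce T': T → - - T'
  Add: T' → ε
  Add: T' → T T
  Add: T' → - T

No remaining common prefixes — done.

Resulting grammar:
T → - - T'
T' → ε
T' → T T
T' → - T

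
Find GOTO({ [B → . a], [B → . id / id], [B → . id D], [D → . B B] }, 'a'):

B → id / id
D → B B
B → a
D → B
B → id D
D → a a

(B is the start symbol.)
GOTO(I, 'a') = CLOSURE({ [A → αX.β] : [A → α.Xβ] ∈ I, X = 'a' })

Items with dot before 'a', with the dot advanced:
  [B → . a] → [B → a .]
Closure adds nothing (no advanced item has the dot before a non-terminal).

GOTO = { [B → a .] }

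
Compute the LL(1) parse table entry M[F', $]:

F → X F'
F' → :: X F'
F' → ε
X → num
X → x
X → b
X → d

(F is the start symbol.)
To find M[F', $], we find productions for F' where $ is in the predict set (PREDICT(N → α) = (FIRST(α) \ {ε}) ∪ (FOLLOW(N) if α ⇒* ε)).

Relevant sets:
  FOLLOW(F') = { $ }

F' → :: X F': PREDICT = { '::' }
F' → ε: PREDICT = { $ }
  $ is in predict set, so this production goes in M[F', $]

M[F', $] = F' → ε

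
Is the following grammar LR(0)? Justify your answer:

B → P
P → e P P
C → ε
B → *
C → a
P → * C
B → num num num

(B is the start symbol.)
Augment with B' → B and build the canonical LR(0) collection (I0 = CLOSURE({[B' → . B]}), then GOTO on every symbol after a dot until no new states appear). It has 13 states:
  I0: { [B → . *], [B → . P], [B → . num num num], [B' → . B], [P → . * C], [P → . e P P] }  — shift
  I1: { [B → * .], [C → . a], [C → .], [P → * . C] }  — shift, 2 reduces
  I2: { [B' → B .] }  — accept
  I3: { [B → P .] }  — reduce
  I4: { [P → . * C], [P → . e P P], [P → e . P P] }  — shift
  I5: { [B → num . num num] }  — shift
  I6: { [B → num num . num] }  — shift
  I7: { [B → num num num .] }  — reduce
  I8: { [C → . a], [C → .], [P → * . C] }  — shift, reduce
  I9: { [P → . * C], [P → . e P P], [P → e P . P] }  — shift
  I10: { [P → e P P .] }  — reduce
  I11: { [P → * C .] }  — reduce
  I12: { [C → a .] }  — reduce

Conflict in state I1:
  Shift-reduce conflict between [B → * .] and [C → . a]
So the grammar is NOT LR(0).

Answer: No. Shift-reduce conflict between [B → * .] and [C → . a]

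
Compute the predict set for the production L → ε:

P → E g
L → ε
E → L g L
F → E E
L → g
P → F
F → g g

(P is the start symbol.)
{ $, 'g' }

PREDICT(L → ε) = (FIRST(RHS) \ {ε}) ∪ (FOLLOW(L) if ε ∈ FIRST(RHS), i.e. RHS ⇒* ε)
The right-hand side is ε (FIRST(ε) = { ε }), so the predict set is FOLLOW(L) = { $, 'g' }
PREDICT(L → ε) = { $, 'g' }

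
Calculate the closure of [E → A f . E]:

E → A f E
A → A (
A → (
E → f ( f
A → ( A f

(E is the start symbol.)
{ [A → . ( A f], [A → . (], [A → . A (], [E → . A f E], [E → . f ( f], [E → A f . E] }

To compute CLOSURE, for each item [A → α.Bβ] where B is a non-terminal, add [B → .γ] for all productions B → γ; repeat for the newly added items until nothing changes.

Start with: [E → A f . E]
  [E → A f . E] has the dot before E: add [E → . A f E], [E → . f ( f]
  [E → . A f E] has the dot before A: add [A → . A (], [A → . (], [A → . ( A f]
No further items can be added.

CLOSURE = { [A → . ( A f], [A → . (], [A → . A (], [E → . A f E], [E → . f ( f], [E → A f . E] }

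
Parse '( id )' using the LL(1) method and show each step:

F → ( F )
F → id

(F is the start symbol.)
LL(1) parsing maintains a stack (initially the start symbol over $) and the input. At each step: if the stack top is a terminal, match it against the current input token; if it is a non-terminal N, replace it with the RHS of M[N, lookahead] (the unique production whose predict set contains the lookahead).

Stack is shown with the top on the left.

Stack    Input     Action
-------------------------
F $      ( id ) $  output F → ( F )
( F ) $  ( id ) $  match '('
F ) $    id ) $    output F → id
id ) $   id ) $    match 'id'
) $      ) $       match ')'
$        $         accept

The string is accepted.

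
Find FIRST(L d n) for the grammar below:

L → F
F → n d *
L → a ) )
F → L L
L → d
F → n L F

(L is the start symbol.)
FIRST sets of the non-terminals involved (from the grammar, by fixed-point iteration):
  FIRST(L) = { 'a', 'd', 'n' }

To compute FIRST(L d n), process the symbols left to right:
Symbol L is a non-terminal. Add FIRST(L) \ {ε} = { 'a', 'd', 'n' }
L is not nullable (ε ∉ FIRST(L)), so stop here.
FIRST(L d n) = { 'a', 'd', 'n' }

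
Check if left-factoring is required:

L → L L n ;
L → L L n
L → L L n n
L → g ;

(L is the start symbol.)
Yes, L has productions with common prefix 'L L n'

Left-factoring is needed when two productions for the same non-terminal
share a common prefix on the right-hand side.

Productions for L:
  L → L L n ;
  L → L L n
  L → L L n n
  L → g ;

Found common prefix 'L L n' in productions for L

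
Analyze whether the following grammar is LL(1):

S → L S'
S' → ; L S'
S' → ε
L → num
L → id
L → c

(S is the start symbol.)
Yes, the grammar is LL(1).

A grammar is LL(1) if for each non-terminal N with multiple productions, the predict sets of those productions are pairwise disjoint, where PREDICT(N → α) = (FIRST(α) \ {ε}) ∪ (FOLLOW(N) if α ⇒* ε).

Relevant sets:
  FOLLOW(S') = { $ }

For S':
  PREDICT(S' → ';' L S') = { ';' }
  PREDICT(S' → ε) = { $ }
For L:
  PREDICT(L → num) = { 'num' }
  PREDICT(L → id) = { 'id' }
  PREDICT(L → c) = { 'c' }
S has a single production, so nothing to check there.

All predict sets are disjoint. The grammar IS LL(1).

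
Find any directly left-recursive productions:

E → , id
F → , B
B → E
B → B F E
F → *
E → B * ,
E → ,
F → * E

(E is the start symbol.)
Direct left recursion occurs when N → N α for some non-terminal N (the right-hand side begins with the left-hand side itself).

E → , id: starts with ','
F → , B: starts with ','
B → E: starts with E
B → B F E: LEFT RECURSIVE (starts with B)
F → *: starts with '*'
E → B * ,: starts with B
E → ,: starts with ','
F → * E: starts with '*'

The grammar has direct left recursion on: B.

Answer: Yes, B is left-recursive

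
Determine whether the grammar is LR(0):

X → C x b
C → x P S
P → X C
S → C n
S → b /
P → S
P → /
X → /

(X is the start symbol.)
No. Reduce-reduce conflict: [P → / .] and [X → / .]

A grammar is LR(0) if no state in the canonical LR(0) collection has:
  - both a shift item (dot before a terminal) and a complete item (shift-reduce conflict), or
  - two or more complete items (reduce-reduce conflict; the accept item [X' → X .] counts as a complete item here).

Augment with X' → X and build the canonical LR(0) collection (I0 = CLOSURE({[X' → . X]}), then GOTO on every symbol after a dot until no new states appear). It has 18 states:
  I0: { [C → . x P S], [X → . /], [X → . C x b], [X' → . X] }  — shift
  I1: { [X → / .] }  — reduce
  I2: { [X → C . x b] }  — shift
  I3: { [X' → X .] }  — accept
  I4: { [C → . x P S], [C → x . P S], [P → . /], [P → . S], [P → . X C], [S → . C n], [S → . b /], [X → . /], [X → . C x b] }  — shift
  I5: { [P → / .], [X → / .] }  — 2 reduces
  I6: { [S → C . n], [X → C . x b] }  — shift
  I7: { [C → . x P S], [C → x P . S], [S → . C n], [S → . b /] }  — shift
  I8: { [P → S .] }  — reduce
  I9: { [C → . x P S], [P → X . C] }  — shift
  I10: { [S → b . /] }  — shift
  I11: { [S → b / .] }  — reduce
  I12: { [P → X C .] }  — reduce
  I13: { [S → C . n] }  — shift
  I14: { [C → x P S .] }  — reduce
  I15: { [S → C n .] }  — reduce
  I16: { [X → C x . b] }  — shift
  I17: { [X → C x b .] }  — reduce

Conflict in state I5:
  Reduce-reduce conflict: [P → / .] and [X → / .]
So the grammar is NOT LR(0).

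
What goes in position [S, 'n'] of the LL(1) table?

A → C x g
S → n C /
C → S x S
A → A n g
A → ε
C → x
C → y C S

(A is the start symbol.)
To find M[S, 'n'], we find productions for S where 'n' is in the predict set (PREDICT(N → α) = (FIRST(α) \ {ε}) ∪ (FOLLOW(N) if α ⇒* ε)).

S → n C /: PREDICT = { 'n' }
  'n' is in predict set, so this production goes in M[S, 'n']

M[S, 'n'] = S → n C /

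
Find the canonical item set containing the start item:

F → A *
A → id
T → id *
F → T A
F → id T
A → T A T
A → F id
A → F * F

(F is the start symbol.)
First, augment the grammar with F' → F
I₀ = CLOSURE({ [F' → . F] }):
  [F' → . F] has the dot before F: add [F → . A *], [F → . T A], [F → . id T]
  [F → . A *] has the dot before A: add [A → . id], [A → . T A T], [A → . F id], [A → . F * F]
  [F → . T A] has the dot before T: add [T → . id *]
No further items can be added.

I₀ = { [A → . F * F], [A → . F id], [A → . T A T], [A → . id], [F → . A *], [F → . T A], [F → . id T], [F' → . F], [T → . id *] }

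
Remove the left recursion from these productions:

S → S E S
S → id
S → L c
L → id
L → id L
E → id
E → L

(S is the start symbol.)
S is directly left-recursive. The standard transformation for
  A → A α₁ | ... | A α_m | β₁ | ... | β_n
is
  A  → β₁ A' | ... | β_n A'
  A' → α₁ A' | ... | α_m A' | ε

S → id becomes S → id S'
S → L c becomes S → L c S'
S → S E S becomes S' → E S S'
Add S' → ε

Productions for other non-terminals are unchanged:
  L → id
  L → id L
  E → id
  E → L

Resulting grammar:
S → id S'
S → L c S'
S' → E S S'
S' → ε
L → id
L → id L
E → id
E → L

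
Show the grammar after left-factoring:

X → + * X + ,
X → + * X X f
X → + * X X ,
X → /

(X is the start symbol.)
Left-factoring transforms A → αβ₁ | αβ₂ into A → αA' and A' → β₁ | β₂
(α is the longest common prefix among the alternatives). Repeat until
no nonterminal has two alternatives with a common prefix.

Round 1: X has alternatives sharing prefix '+ * X'. Introduce X': X → + * X X'
  Add: X' → + ,
  Add: X' → X f
  Add: X' → X ,

Round 2: X' has alternatives sharing prefix 'X'. Introduce X'': X' → X X''
  Add: X'' → f
  Add: X'' → ,

No remaining common prefixes — done.

Resulting grammar:
X → + * X X'
X' → + ,
X' → X X''
X'' → f
X'' → ,
X → /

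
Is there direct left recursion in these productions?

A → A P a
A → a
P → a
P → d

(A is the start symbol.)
Yes, A is left-recursive

Direct left recursion occurs when N → N α for some non-terminal N (the right-hand side begins with the left-hand side itself).

A → A P a: LEFT RECURSIVE (starts with A)
A → a: starts with a
P → a: starts with a
P → d: starts with d

The grammar has direct left recursion on: A.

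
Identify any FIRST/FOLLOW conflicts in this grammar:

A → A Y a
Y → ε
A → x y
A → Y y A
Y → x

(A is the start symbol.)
No FIRST/FOLLOW conflicts.

A FIRST/FOLLOW conflict occurs when a non-terminal N has a nullable alternative N → β (β ⇒* ε) and another alternative N → α with FIRST(α) ∩ FOLLOW(N) ≠ ∅: on such a lookahead the parser cannot decide between expanding α and letting N vanish via β.

Nullable non-terminals: Y.

Y: nullable alternative(s) Y → ε; FOLLOW(Y) = { 'a', 'y' }
  Y → ε: FIRST \ {ε} = { } — this is the only nullable alternative, skip
  Y → x: FIRST \ {ε} = { 'x' } — disjoint from FOLLOW(Y)

A has no nullable alternative, so no FIRST/FOLLOW check is needed there.

No FIRST/FOLLOW conflicts found.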